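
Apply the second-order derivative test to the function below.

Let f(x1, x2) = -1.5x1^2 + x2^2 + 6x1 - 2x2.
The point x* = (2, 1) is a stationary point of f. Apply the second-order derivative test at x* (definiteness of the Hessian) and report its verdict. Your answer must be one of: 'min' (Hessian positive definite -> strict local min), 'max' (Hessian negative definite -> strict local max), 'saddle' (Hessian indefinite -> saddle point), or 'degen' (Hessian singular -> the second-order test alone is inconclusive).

Compute the Hessian H = grad^2 f:
  H = [[-3, 0], [0, 2]]
Verify stationarity: grad f(x*) = H x* + g = (0, 0).
Eigenvalues of H: -3, 2.
Eigenvalues have mixed signs, so H is indefinite -> x* is a saddle point.

saddle


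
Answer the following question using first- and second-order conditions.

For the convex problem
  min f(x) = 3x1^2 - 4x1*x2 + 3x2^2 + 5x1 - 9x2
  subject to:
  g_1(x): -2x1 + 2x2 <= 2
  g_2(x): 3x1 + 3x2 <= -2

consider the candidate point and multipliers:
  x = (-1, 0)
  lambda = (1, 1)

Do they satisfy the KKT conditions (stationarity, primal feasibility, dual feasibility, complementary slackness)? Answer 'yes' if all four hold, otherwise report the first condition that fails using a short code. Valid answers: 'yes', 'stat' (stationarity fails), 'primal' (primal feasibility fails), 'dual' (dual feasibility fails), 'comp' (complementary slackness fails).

Gradient of f: grad f(x) = Q x + c = (-1, -5)
Constraint values g_i(x) = a_i^T x - b_i:
  g_1((-1, 0)) = 0
  g_2((-1, 0)) = -1
Stationarity residual: grad f(x) + sum_i lambda_i a_i = (0, 0)
  -> stationarity OK
Primal feasibility (all g_i <= 0): OK
Dual feasibility (all lambda_i >= 0): OK
Complementary slackness (lambda_i * g_i(x) = 0 for all i): FAILS

Verdict: the first failing condition is complementary_slackness -> comp.

comp


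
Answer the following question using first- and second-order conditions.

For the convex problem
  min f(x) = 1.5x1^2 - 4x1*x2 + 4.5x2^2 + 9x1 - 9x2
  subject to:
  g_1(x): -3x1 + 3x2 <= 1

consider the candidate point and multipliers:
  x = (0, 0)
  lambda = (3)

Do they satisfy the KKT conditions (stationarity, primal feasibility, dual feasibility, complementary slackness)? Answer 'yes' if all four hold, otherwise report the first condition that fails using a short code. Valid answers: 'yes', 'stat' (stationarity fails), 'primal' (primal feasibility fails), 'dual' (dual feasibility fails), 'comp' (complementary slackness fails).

Gradient of f: grad f(x) = Q x + c = (9, -9)
Constraint values g_i(x) = a_i^T x - b_i:
  g_1((0, 0)) = -1
Stationarity residual: grad f(x) + sum_i lambda_i a_i = (0, 0)
  -> stationarity OK
Primal feasibility (all g_i <= 0): OK
Dual feasibility (all lambda_i >= 0): OK
Complementary slackness (lambda_i * g_i(x) = 0 for all i): FAILS

Verdict: the first failing condition is complementary_slackness -> comp.

comp


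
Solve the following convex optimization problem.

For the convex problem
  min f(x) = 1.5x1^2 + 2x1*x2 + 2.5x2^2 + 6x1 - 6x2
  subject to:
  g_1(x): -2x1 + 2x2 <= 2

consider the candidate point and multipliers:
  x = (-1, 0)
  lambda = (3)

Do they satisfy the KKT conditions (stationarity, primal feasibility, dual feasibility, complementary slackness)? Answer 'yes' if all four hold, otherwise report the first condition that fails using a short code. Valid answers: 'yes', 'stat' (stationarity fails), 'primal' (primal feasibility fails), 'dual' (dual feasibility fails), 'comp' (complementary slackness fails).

Gradient of f: grad f(x) = Q x + c = (3, -8)
Constraint values g_i(x) = a_i^T x - b_i:
  g_1((-1, 0)) = 0
Stationarity residual: grad f(x) + sum_i lambda_i a_i = (-3, -2)
  -> stationarity FAILS
Primal feasibility (all g_i <= 0): OK
Dual feasibility (all lambda_i >= 0): OK
Complementary slackness (lambda_i * g_i(x) = 0 for all i): OK

Verdict: the first failing condition is stationarity -> stat.

stat


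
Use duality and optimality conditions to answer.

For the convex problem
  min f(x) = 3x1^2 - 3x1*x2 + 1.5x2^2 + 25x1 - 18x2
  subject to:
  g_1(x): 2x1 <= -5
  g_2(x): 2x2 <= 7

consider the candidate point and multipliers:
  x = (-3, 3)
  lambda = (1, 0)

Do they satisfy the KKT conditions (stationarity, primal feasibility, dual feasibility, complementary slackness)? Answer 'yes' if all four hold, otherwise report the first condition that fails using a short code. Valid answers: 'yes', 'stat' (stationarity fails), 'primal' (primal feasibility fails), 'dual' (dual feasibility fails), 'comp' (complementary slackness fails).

Gradient of f: grad f(x) = Q x + c = (-2, 0)
Constraint values g_i(x) = a_i^T x - b_i:
  g_1((-3, 3)) = -1
  g_2((-3, 3)) = -1
Stationarity residual: grad f(x) + sum_i lambda_i a_i = (0, 0)
  -> stationarity OK
Primal feasibility (all g_i <= 0): OK
Dual feasibility (all lambda_i >= 0): OK
Complementary slackness (lambda_i * g_i(x) = 0 for all i): FAILS

Verdict: the first failing condition is complementary_slackness -> comp.

comp


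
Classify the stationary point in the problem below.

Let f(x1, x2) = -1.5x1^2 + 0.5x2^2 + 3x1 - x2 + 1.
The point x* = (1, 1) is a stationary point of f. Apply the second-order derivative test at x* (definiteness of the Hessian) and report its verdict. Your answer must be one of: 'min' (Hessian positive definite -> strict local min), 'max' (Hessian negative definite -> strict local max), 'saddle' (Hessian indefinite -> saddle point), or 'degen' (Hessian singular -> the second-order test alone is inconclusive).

Compute the Hessian H = grad^2 f:
  H = [[-3, 0], [0, 1]]
Verify stationarity: grad f(x*) = H x* + g = (0, 0).
Eigenvalues of H: -3, 1.
Eigenvalues have mixed signs, so H is indefinite -> x* is a saddle point.

saddle


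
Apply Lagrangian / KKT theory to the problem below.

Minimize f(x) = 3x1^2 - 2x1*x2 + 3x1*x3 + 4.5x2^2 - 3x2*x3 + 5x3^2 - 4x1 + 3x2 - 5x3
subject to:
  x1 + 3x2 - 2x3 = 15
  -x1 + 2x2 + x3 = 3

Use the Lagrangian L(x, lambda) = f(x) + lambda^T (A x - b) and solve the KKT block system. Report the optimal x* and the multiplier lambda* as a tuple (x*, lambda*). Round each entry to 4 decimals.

Form the Lagrangian:
  L(x, lambda) = (1/2) x^T Q x + c^T x + lambda^T (A x - b)
Stationarity (grad_x L = 0): Q x + c + A^T lambda = 0.
Primal feasibility: A x = b.

This gives the KKT block system:
  [ Q   A^T ] [ x     ]   [-c ]
  [ A    0  ] [ lambda ] = [ b ]

Solving the linear system:
  x*      = (3.1177, 3.4454, -0.773)
  lambda* = (-8.217, -2.7206)
  f(x*)   = 66.5738

x* = (3.1177, 3.4454, -0.773), lambda* = (-8.217, -2.7206)


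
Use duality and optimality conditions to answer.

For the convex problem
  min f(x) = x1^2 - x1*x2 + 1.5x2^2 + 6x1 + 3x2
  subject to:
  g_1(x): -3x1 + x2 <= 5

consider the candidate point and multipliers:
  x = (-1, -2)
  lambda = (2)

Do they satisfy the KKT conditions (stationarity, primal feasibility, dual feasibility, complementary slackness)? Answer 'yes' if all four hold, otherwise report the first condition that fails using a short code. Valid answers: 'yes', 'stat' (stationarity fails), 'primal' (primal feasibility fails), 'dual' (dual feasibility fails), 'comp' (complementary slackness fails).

Gradient of f: grad f(x) = Q x + c = (6, -2)
Constraint values g_i(x) = a_i^T x - b_i:
  g_1((-1, -2)) = -4
Stationarity residual: grad f(x) + sum_i lambda_i a_i = (0, 0)
  -> stationarity OK
Primal feasibility (all g_i <= 0): OK
Dual feasibility (all lambda_i >= 0): OK
Complementary slackness (lambda_i * g_i(x) = 0 for all i): FAILS

Verdict: the first failing condition is complementary_slackness -> comp.

comp


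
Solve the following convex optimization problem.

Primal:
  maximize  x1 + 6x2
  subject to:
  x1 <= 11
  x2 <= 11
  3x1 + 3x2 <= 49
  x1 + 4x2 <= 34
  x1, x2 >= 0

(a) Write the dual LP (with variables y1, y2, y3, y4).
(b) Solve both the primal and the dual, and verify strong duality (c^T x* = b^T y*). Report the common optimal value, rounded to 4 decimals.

The standard primal-dual pair for 'max c^T x s.t. A x <= b, x >= 0' is:
  Dual:  min b^T y  s.t.  A^T y >= c,  y >= 0.

So the dual LP is:
  minimize  11y1 + 11y2 + 49y3 + 34y4
  subject to:
    y1 + 3y3 + y4 >= 1
    y2 + 3y3 + 4y4 >= 6
    y1, y2, y3, y4 >= 0

Solving the primal: x* = (0, 8.5).
  primal value c^T x* = 51.
Solving the dual: y* = (0, 0, 0, 1.5).
  dual value b^T y* = 51.
Strong duality: c^T x* = b^T y*. Confirmed.

51


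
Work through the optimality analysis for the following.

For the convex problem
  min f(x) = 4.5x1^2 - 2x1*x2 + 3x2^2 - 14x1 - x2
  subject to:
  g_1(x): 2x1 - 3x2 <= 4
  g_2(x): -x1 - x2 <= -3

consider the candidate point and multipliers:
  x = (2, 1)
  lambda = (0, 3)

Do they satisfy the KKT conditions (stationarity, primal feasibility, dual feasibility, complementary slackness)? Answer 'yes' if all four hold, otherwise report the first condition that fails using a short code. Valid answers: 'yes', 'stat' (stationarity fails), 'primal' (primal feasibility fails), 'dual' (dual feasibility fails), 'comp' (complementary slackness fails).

Gradient of f: grad f(x) = Q x + c = (2, 1)
Constraint values g_i(x) = a_i^T x - b_i:
  g_1((2, 1)) = -3
  g_2((2, 1)) = 0
Stationarity residual: grad f(x) + sum_i lambda_i a_i = (-1, -2)
  -> stationarity FAILS
Primal feasibility (all g_i <= 0): OK
Dual feasibility (all lambda_i >= 0): OK
Complementary slackness (lambda_i * g_i(x) = 0 for all i): OK

Verdict: the first failing condition is stationarity -> stat.

stat


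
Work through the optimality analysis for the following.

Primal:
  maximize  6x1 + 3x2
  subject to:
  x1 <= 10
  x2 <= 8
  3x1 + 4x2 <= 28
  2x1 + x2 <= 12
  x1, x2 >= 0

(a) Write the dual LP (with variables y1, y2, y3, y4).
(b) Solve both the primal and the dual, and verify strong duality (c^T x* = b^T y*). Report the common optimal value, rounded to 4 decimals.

The standard primal-dual pair for 'max c^T x s.t. A x <= b, x >= 0' is:
  Dual:  min b^T y  s.t.  A^T y >= c,  y >= 0.

So the dual LP is:
  minimize  10y1 + 8y2 + 28y3 + 12y4
  subject to:
    y1 + 3y3 + 2y4 >= 6
    y2 + 4y3 + y4 >= 3
    y1, y2, y3, y4 >= 0

Solving the primal: x* = (6, 0).
  primal value c^T x* = 36.
Solving the dual: y* = (0, 0, 0, 3).
  dual value b^T y* = 36.
Strong duality: c^T x* = b^T y*. Confirmed.

36


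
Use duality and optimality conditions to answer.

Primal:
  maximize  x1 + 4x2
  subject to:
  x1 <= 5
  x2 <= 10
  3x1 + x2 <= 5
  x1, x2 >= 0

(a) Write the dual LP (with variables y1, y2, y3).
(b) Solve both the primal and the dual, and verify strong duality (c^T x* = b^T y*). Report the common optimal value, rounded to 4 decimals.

The standard primal-dual pair for 'max c^T x s.t. A x <= b, x >= 0' is:
  Dual:  min b^T y  s.t.  A^T y >= c,  y >= 0.

So the dual LP is:
  minimize  5y1 + 10y2 + 5y3
  subject to:
    y1 + 3y3 >= 1
    y2 + y3 >= 4
    y1, y2, y3 >= 0

Solving the primal: x* = (0, 5).
  primal value c^T x* = 20.
Solving the dual: y* = (0, 0, 4).
  dual value b^T y* = 20.
Strong duality: c^T x* = b^T y*. Confirmed.

20


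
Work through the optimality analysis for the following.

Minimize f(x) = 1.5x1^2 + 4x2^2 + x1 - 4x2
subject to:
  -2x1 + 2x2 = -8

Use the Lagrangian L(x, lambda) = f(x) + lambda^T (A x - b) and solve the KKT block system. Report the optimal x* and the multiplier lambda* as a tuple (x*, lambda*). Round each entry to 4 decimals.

Form the Lagrangian:
  L(x, lambda) = (1/2) x^T Q x + c^T x + lambda^T (A x - b)
Stationarity (grad_x L = 0): Q x + c + A^T lambda = 0.
Primal feasibility: A x = b.

This gives the KKT block system:
  [ Q   A^T ] [ x     ]   [-c ]
  [ A    0  ] [ lambda ] = [ b ]

Solving the linear system:
  x*      = (3.1818, -0.8182)
  lambda* = (5.2727)
  f(x*)   = 24.3182

x* = (3.1818, -0.8182), lambda* = (5.2727)


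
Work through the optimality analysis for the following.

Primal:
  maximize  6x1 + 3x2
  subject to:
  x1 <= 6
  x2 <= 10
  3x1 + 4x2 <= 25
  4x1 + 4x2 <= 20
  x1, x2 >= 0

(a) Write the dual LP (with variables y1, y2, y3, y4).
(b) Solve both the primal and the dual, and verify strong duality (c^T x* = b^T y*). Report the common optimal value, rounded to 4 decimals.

The standard primal-dual pair for 'max c^T x s.t. A x <= b, x >= 0' is:
  Dual:  min b^T y  s.t.  A^T y >= c,  y >= 0.

So the dual LP is:
  minimize  6y1 + 10y2 + 25y3 + 20y4
  subject to:
    y1 + 3y3 + 4y4 >= 6
    y2 + 4y3 + 4y4 >= 3
    y1, y2, y3, y4 >= 0

Solving the primal: x* = (5, 0).
  primal value c^T x* = 30.
Solving the dual: y* = (0, 0, 0, 1.5).
  dual value b^T y* = 30.
Strong duality: c^T x* = b^T y*. Confirmed.

30


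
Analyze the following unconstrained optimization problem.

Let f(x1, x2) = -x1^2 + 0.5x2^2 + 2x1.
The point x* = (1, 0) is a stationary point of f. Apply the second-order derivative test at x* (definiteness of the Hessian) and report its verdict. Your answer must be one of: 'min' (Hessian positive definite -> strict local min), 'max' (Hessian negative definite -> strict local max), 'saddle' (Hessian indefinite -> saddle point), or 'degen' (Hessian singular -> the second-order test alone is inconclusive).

Compute the Hessian H = grad^2 f:
  H = [[-2, 0], [0, 1]]
Verify stationarity: grad f(x*) = H x* + g = (0, 0).
Eigenvalues of H: -2, 1.
Eigenvalues have mixed signs, so H is indefinite -> x* is a saddle point.

saddle


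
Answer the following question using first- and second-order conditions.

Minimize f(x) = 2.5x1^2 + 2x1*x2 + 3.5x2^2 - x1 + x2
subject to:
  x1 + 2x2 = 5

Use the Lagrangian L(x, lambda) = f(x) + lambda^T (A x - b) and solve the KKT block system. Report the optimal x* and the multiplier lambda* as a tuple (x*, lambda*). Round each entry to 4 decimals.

Form the Lagrangian:
  L(x, lambda) = (1/2) x^T Q x + c^T x + lambda^T (A x - b)
Stationarity (grad_x L = 0): Q x + c + A^T lambda = 0.
Primal feasibility: A x = b.

This gives the KKT block system:
  [ Q   A^T ] [ x     ]   [-c ]
  [ A    0  ] [ lambda ] = [ b ]

Solving the linear system:
  x*      = (1.1053, 1.9474)
  lambda* = (-8.4211)
  f(x*)   = 21.4737

x* = (1.1053, 1.9474), lambda* = (-8.4211)


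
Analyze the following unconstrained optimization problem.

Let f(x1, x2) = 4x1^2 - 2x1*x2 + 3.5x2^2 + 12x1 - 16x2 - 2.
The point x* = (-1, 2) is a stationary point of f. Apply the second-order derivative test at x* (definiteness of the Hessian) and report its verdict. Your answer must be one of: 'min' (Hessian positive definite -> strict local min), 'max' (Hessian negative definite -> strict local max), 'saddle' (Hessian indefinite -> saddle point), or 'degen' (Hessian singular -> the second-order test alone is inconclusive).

Compute the Hessian H = grad^2 f:
  H = [[8, -2], [-2, 7]]
Verify stationarity: grad f(x*) = H x* + g = (0, 0).
Eigenvalues of H: 5.4384, 9.5616.
Both eigenvalues > 0, so H is positive definite -> x* is a strict local min.

min


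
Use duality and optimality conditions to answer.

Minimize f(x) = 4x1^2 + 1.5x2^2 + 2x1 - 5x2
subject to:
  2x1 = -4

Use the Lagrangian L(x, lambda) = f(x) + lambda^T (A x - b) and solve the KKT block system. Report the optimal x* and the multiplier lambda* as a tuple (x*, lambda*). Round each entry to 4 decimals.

Form the Lagrangian:
  L(x, lambda) = (1/2) x^T Q x + c^T x + lambda^T (A x - b)
Stationarity (grad_x L = 0): Q x + c + A^T lambda = 0.
Primal feasibility: A x = b.

This gives the KKT block system:
  [ Q   A^T ] [ x     ]   [-c ]
  [ A    0  ] [ lambda ] = [ b ]

Solving the linear system:
  x*      = (-2, 1.6667)
  lambda* = (7)
  f(x*)   = 7.8333

x* = (-2, 1.6667), lambda* = (7)


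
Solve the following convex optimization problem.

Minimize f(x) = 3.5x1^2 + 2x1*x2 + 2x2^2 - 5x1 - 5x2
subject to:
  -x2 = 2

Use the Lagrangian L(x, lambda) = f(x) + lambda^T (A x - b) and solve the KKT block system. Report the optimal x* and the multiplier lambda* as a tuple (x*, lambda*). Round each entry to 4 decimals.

Form the Lagrangian:
  L(x, lambda) = (1/2) x^T Q x + c^T x + lambda^T (A x - b)
Stationarity (grad_x L = 0): Q x + c + A^T lambda = 0.
Primal feasibility: A x = b.

This gives the KKT block system:
  [ Q   A^T ] [ x     ]   [-c ]
  [ A    0  ] [ lambda ] = [ b ]

Solving the linear system:
  x*      = (1.2857, -2)
  lambda* = (-10.4286)
  f(x*)   = 12.2143

x* = (1.2857, -2), lambda* = (-10.4286)


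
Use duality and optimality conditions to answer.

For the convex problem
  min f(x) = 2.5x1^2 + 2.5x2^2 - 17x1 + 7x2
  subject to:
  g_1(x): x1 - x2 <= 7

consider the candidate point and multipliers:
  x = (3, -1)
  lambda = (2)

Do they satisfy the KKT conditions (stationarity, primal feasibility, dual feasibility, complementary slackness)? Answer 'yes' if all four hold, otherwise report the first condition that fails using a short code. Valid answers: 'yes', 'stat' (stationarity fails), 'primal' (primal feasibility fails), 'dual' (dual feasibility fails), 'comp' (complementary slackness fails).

Gradient of f: grad f(x) = Q x + c = (-2, 2)
Constraint values g_i(x) = a_i^T x - b_i:
  g_1((3, -1)) = -3
Stationarity residual: grad f(x) + sum_i lambda_i a_i = (0, 0)
  -> stationarity OK
Primal feasibility (all g_i <= 0): OK
Dual feasibility (all lambda_i >= 0): OK
Complementary slackness (lambda_i * g_i(x) = 0 for all i): FAILS

Verdict: the first failing condition is complementary_slackness -> comp.

comp


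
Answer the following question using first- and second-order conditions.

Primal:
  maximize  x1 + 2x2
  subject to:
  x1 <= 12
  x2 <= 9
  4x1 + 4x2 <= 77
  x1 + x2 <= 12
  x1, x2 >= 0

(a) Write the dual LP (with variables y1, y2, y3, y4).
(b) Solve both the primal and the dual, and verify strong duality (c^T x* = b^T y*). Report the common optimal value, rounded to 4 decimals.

The standard primal-dual pair for 'max c^T x s.t. A x <= b, x >= 0' is:
  Dual:  min b^T y  s.t.  A^T y >= c,  y >= 0.

So the dual LP is:
  minimize  12y1 + 9y2 + 77y3 + 12y4
  subject to:
    y1 + 4y3 + y4 >= 1
    y2 + 4y3 + y4 >= 2
    y1, y2, y3, y4 >= 0

Solving the primal: x* = (3, 9).
  primal value c^T x* = 21.
Solving the dual: y* = (0, 1, 0, 1).
  dual value b^T y* = 21.
Strong duality: c^T x* = b^T y*. Confirmed.

21


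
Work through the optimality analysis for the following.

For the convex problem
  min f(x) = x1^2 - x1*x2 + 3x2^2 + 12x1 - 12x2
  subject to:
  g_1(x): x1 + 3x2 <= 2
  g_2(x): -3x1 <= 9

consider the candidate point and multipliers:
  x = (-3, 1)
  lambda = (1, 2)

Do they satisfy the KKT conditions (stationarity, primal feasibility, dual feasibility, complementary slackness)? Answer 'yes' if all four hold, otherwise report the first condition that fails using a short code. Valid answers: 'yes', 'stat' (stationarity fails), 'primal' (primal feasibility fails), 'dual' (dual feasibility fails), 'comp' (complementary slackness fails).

Gradient of f: grad f(x) = Q x + c = (5, -3)
Constraint values g_i(x) = a_i^T x - b_i:
  g_1((-3, 1)) = -2
  g_2((-3, 1)) = 0
Stationarity residual: grad f(x) + sum_i lambda_i a_i = (0, 0)
  -> stationarity OK
Primal feasibility (all g_i <= 0): OK
Dual feasibility (all lambda_i >= 0): OK
Complementary slackness (lambda_i * g_i(x) = 0 for all i): FAILS

Verdict: the first failing condition is complementary_slackness -> comp.

comp


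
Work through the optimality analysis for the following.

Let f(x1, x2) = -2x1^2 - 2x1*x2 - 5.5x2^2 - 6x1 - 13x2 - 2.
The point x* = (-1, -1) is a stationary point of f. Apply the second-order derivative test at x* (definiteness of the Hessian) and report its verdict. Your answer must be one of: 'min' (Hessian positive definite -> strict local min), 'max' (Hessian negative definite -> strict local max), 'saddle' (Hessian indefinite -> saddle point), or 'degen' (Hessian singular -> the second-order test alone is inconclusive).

Compute the Hessian H = grad^2 f:
  H = [[-4, -2], [-2, -11]]
Verify stationarity: grad f(x*) = H x* + g = (0, 0).
Eigenvalues of H: -11.5311, -3.4689.
Both eigenvalues < 0, so H is negative definite -> x* is a strict local max.

max


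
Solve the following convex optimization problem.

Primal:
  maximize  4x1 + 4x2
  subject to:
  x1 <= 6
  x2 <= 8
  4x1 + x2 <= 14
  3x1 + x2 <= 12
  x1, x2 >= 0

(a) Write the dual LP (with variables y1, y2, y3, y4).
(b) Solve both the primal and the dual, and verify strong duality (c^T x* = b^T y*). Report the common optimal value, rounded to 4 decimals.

The standard primal-dual pair for 'max c^T x s.t. A x <= b, x >= 0' is:
  Dual:  min b^T y  s.t.  A^T y >= c,  y >= 0.

So the dual LP is:
  minimize  6y1 + 8y2 + 14y3 + 12y4
  subject to:
    y1 + 4y3 + 3y4 >= 4
    y2 + y3 + y4 >= 4
    y1, y2, y3, y4 >= 0

Solving the primal: x* = (1.3333, 8).
  primal value c^T x* = 37.3333.
Solving the dual: y* = (0, 2.6667, 0, 1.3333).
  dual value b^T y* = 37.3333.
Strong duality: c^T x* = b^T y*. Confirmed.

37.3333


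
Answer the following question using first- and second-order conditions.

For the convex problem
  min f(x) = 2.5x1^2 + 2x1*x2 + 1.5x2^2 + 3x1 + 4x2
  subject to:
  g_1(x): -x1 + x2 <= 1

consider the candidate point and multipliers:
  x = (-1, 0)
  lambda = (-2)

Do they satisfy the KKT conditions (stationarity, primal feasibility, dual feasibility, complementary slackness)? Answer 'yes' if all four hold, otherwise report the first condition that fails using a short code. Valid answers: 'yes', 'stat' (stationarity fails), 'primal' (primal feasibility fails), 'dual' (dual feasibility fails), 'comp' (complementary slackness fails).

Gradient of f: grad f(x) = Q x + c = (-2, 2)
Constraint values g_i(x) = a_i^T x - b_i:
  g_1((-1, 0)) = 0
Stationarity residual: grad f(x) + sum_i lambda_i a_i = (0, 0)
  -> stationarity OK
Primal feasibility (all g_i <= 0): OK
Dual feasibility (all lambda_i >= 0): FAILS
Complementary slackness (lambda_i * g_i(x) = 0 for all i): OK

Verdict: the first failing condition is dual_feasibility -> dual.

dual


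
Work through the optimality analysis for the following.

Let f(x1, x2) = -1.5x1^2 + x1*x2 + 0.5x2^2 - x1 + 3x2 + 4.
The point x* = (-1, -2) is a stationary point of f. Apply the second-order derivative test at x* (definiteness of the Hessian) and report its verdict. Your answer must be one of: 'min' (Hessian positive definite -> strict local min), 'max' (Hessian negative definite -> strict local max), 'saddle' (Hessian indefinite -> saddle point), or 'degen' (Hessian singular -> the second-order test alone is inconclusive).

Compute the Hessian H = grad^2 f:
  H = [[-3, 1], [1, 1]]
Verify stationarity: grad f(x*) = H x* + g = (0, 0).
Eigenvalues of H: -3.2361, 1.2361.
Eigenvalues have mixed signs, so H is indefinite -> x* is a saddle point.

saddle


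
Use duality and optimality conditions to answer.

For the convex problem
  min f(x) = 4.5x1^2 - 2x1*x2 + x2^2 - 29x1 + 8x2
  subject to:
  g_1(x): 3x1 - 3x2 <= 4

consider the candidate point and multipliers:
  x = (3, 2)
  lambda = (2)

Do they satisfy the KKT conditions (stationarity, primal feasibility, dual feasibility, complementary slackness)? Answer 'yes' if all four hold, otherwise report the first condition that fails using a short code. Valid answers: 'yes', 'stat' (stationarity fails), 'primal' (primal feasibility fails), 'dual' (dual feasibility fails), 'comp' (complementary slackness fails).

Gradient of f: grad f(x) = Q x + c = (-6, 6)
Constraint values g_i(x) = a_i^T x - b_i:
  g_1((3, 2)) = -1
Stationarity residual: grad f(x) + sum_i lambda_i a_i = (0, 0)
  -> stationarity OK
Primal feasibility (all g_i <= 0): OK
Dual feasibility (all lambda_i >= 0): OK
Complementary slackness (lambda_i * g_i(x) = 0 for all i): FAILS

Verdict: the first failing condition is complementary_slackness -> comp.

comp


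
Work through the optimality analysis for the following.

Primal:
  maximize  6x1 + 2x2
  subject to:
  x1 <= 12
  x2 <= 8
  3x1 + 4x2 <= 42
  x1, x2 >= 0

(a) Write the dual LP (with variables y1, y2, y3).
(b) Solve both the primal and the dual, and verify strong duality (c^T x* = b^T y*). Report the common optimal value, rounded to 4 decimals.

The standard primal-dual pair for 'max c^T x s.t. A x <= b, x >= 0' is:
  Dual:  min b^T y  s.t.  A^T y >= c,  y >= 0.

So the dual LP is:
  minimize  12y1 + 8y2 + 42y3
  subject to:
    y1 + 3y3 >= 6
    y2 + 4y3 >= 2
    y1, y2, y3 >= 0

Solving the primal: x* = (12, 1.5).
  primal value c^T x* = 75.
Solving the dual: y* = (4.5, 0, 0.5).
  dual value b^T y* = 75.
Strong duality: c^T x* = b^T y*. Confirmed.

75


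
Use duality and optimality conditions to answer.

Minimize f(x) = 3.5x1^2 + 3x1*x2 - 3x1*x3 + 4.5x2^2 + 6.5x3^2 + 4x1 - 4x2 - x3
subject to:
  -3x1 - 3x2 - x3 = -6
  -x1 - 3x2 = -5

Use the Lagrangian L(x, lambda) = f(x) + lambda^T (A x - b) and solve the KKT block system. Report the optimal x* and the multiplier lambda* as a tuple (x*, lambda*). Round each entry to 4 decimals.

Form the Lagrangian:
  L(x, lambda) = (1/2) x^T Q x + c^T x + lambda^T (A x - b)
Stationarity (grad_x L = 0): Q x + c + A^T lambda = 0.
Primal feasibility: A x = b.

This gives the KKT block system:
  [ Q   A^T ] [ x     ]   [-c ]
  [ A    0  ] [ lambda ] = [ b ]

Solving the linear system:
  x*      = (0.3095, 1.5635, 0.381)
  lambda* = (3.0238, 0.6429)
  f(x*)   = 7.9802

x* = (0.3095, 1.5635, 0.381), lambda* = (3.0238, 0.6429)


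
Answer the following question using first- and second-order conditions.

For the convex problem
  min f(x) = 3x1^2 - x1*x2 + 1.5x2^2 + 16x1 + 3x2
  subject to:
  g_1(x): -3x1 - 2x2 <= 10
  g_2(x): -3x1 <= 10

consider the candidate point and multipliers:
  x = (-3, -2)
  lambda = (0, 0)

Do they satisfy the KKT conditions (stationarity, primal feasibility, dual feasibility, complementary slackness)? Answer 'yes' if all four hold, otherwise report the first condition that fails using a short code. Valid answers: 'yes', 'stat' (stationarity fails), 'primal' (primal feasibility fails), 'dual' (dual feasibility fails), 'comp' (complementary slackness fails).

Gradient of f: grad f(x) = Q x + c = (0, 0)
Constraint values g_i(x) = a_i^T x - b_i:
  g_1((-3, -2)) = 3
  g_2((-3, -2)) = -1
Stationarity residual: grad f(x) + sum_i lambda_i a_i = (0, 0)
  -> stationarity OK
Primal feasibility (all g_i <= 0): FAILS
Dual feasibility (all lambda_i >= 0): OK
Complementary slackness (lambda_i * g_i(x) = 0 for all i): OK

Verdict: the first failing condition is primal_feasibility -> primal.

primal


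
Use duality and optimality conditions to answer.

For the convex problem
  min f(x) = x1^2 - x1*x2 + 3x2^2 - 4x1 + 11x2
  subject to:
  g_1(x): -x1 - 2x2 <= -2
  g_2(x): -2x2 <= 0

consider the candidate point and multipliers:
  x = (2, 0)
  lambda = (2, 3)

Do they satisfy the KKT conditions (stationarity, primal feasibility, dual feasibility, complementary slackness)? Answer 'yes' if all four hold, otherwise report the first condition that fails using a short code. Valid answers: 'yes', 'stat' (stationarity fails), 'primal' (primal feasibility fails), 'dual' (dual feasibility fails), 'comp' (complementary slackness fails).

Gradient of f: grad f(x) = Q x + c = (0, 9)
Constraint values g_i(x) = a_i^T x - b_i:
  g_1((2, 0)) = 0
  g_2((2, 0)) = 0
Stationarity residual: grad f(x) + sum_i lambda_i a_i = (-2, -1)
  -> stationarity FAILS
Primal feasibility (all g_i <= 0): OK
Dual feasibility (all lambda_i >= 0): OK
Complementary slackness (lambda_i * g_i(x) = 0 for all i): OK

Verdict: the first failing condition is stationarity -> stat.

stat


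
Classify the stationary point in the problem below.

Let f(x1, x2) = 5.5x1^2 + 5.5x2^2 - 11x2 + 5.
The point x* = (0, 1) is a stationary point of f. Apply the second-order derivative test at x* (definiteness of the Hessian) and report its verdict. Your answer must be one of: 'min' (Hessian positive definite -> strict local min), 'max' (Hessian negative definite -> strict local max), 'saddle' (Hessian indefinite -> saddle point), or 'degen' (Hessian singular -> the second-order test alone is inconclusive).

Compute the Hessian H = grad^2 f:
  H = [[11, 0], [0, 11]]
Verify stationarity: grad f(x*) = H x* + g = (0, 0).
Eigenvalues of H: 11, 11.
Both eigenvalues > 0, so H is positive definite -> x* is a strict local min.

min


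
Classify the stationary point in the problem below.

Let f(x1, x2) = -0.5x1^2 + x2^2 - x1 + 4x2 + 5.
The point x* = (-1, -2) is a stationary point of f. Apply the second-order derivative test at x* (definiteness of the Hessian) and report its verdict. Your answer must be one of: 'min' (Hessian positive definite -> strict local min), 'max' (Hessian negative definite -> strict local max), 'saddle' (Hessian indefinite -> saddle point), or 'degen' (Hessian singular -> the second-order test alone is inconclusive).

Compute the Hessian H = grad^2 f:
  H = [[-1, 0], [0, 2]]
Verify stationarity: grad f(x*) = H x* + g = (0, 0).
Eigenvalues of H: -1, 2.
Eigenvalues have mixed signs, so H is indefinite -> x* is a saddle point.

saddle


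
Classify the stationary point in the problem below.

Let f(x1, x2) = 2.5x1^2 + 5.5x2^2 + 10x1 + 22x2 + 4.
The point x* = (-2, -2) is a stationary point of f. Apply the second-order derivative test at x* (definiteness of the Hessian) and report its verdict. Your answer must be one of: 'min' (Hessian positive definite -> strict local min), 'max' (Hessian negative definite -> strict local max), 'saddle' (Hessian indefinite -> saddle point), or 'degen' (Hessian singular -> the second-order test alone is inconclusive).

Compute the Hessian H = grad^2 f:
  H = [[5, 0], [0, 11]]
Verify stationarity: grad f(x*) = H x* + g = (0, 0).
Eigenvalues of H: 5, 11.
Both eigenvalues > 0, so H is positive definite -> x* is a strict local min.

min


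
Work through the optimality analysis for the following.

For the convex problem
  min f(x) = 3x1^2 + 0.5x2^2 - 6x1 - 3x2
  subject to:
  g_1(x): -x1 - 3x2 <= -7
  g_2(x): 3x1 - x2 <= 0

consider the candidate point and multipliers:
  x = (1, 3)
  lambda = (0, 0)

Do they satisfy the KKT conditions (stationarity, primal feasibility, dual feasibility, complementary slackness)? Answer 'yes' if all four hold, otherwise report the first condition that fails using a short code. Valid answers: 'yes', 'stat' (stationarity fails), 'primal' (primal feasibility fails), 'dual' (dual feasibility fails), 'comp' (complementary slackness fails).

Gradient of f: grad f(x) = Q x + c = (0, 0)
Constraint values g_i(x) = a_i^T x - b_i:
  g_1((1, 3)) = -3
  g_2((1, 3)) = 0
Stationarity residual: grad f(x) + sum_i lambda_i a_i = (0, 0)
  -> stationarity OK
Primal feasibility (all g_i <= 0): OK
Dual feasibility (all lambda_i >= 0): OK
Complementary slackness (lambda_i * g_i(x) = 0 for all i): OK

Verdict: yes, KKT holds.

yes


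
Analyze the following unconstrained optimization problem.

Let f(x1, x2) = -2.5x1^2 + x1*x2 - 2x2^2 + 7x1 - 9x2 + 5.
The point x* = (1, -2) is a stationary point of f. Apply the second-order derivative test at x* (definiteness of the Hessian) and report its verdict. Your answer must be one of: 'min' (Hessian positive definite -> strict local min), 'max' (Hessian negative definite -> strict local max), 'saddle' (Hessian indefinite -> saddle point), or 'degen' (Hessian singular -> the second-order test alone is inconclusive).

Compute the Hessian H = grad^2 f:
  H = [[-5, 1], [1, -4]]
Verify stationarity: grad f(x*) = H x* + g = (0, 0).
Eigenvalues of H: -5.618, -3.382.
Both eigenvalues < 0, so H is negative definite -> x* is a strict local max.

max


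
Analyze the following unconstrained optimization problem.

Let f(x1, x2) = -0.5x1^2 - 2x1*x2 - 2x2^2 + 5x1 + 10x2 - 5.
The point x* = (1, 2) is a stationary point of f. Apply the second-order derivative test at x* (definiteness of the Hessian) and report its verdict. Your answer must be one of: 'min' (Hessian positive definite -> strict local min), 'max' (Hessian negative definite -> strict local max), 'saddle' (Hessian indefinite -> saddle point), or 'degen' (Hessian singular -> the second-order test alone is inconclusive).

Compute the Hessian H = grad^2 f:
  H = [[-1, -2], [-2, -4]]
Verify stationarity: grad f(x*) = H x* + g = (0, 0).
Eigenvalues of H: -5, 0.
H has a zero eigenvalue (singular; negative semidefinite but not definite), so H is neither positive definite, negative definite, nor indefinite. The second-order test alone is inconclusive -> degen.
(Indeed, f is constant along the null direction of H through x*, so x* is not a strict local extremum.)

degen


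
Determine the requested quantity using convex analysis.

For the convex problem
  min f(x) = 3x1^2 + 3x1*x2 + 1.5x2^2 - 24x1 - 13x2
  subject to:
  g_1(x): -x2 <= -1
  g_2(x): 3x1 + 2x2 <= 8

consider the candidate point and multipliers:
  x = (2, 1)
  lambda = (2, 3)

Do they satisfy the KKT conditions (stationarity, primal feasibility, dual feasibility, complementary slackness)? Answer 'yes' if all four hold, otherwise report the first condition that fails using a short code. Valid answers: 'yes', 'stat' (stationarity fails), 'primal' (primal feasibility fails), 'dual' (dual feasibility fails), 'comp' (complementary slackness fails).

Gradient of f: grad f(x) = Q x + c = (-9, -4)
Constraint values g_i(x) = a_i^T x - b_i:
  g_1((2, 1)) = 0
  g_2((2, 1)) = 0
Stationarity residual: grad f(x) + sum_i lambda_i a_i = (0, 0)
  -> stationarity OK
Primal feasibility (all g_i <= 0): OK
Dual feasibility (all lambda_i >= 0): OK
Complementary slackness (lambda_i * g_i(x) = 0 for all i): OK

Verdict: yes, KKT holds.

yes


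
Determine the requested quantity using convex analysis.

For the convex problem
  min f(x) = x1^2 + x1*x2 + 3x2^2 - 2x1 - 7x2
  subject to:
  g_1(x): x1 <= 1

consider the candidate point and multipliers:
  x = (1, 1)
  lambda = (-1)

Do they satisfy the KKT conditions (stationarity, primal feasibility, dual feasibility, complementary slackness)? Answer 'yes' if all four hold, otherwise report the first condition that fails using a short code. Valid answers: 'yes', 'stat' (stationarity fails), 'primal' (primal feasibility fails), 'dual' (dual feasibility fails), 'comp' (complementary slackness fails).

Gradient of f: grad f(x) = Q x + c = (1, 0)
Constraint values g_i(x) = a_i^T x - b_i:
  g_1((1, 1)) = 0
Stationarity residual: grad f(x) + sum_i lambda_i a_i = (0, 0)
  -> stationarity OK
Primal feasibility (all g_i <= 0): OK
Dual feasibility (all lambda_i >= 0): FAILS
Complementary slackness (lambda_i * g_i(x) = 0 for all i): OK

Verdict: the first failing condition is dual_feasibility -> dual.

dual


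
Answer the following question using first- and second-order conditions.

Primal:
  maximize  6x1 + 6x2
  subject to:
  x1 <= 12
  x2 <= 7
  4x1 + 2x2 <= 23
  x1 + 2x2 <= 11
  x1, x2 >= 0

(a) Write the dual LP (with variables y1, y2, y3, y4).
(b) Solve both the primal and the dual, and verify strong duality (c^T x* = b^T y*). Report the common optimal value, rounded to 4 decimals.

The standard primal-dual pair for 'max c^T x s.t. A x <= b, x >= 0' is:
  Dual:  min b^T y  s.t.  A^T y >= c,  y >= 0.

So the dual LP is:
  minimize  12y1 + 7y2 + 23y3 + 11y4
  subject to:
    y1 + 4y3 + y4 >= 6
    y2 + 2y3 + 2y4 >= 6
    y1, y2, y3, y4 >= 0

Solving the primal: x* = (4, 3.5).
  primal value c^T x* = 45.
Solving the dual: y* = (0, 0, 1, 2).
  dual value b^T y* = 45.
Strong duality: c^T x* = b^T y*. Confirmed.

45


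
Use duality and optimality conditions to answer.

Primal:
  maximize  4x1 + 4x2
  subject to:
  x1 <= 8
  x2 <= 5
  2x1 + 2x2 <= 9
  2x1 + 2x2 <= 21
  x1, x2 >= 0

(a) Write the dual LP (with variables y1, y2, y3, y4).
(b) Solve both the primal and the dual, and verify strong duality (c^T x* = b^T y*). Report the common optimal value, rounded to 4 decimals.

The standard primal-dual pair for 'max c^T x s.t. A x <= b, x >= 0' is:
  Dual:  min b^T y  s.t.  A^T y >= c,  y >= 0.

So the dual LP is:
  minimize  8y1 + 5y2 + 9y3 + 21y4
  subject to:
    y1 + 2y3 + 2y4 >= 4
    y2 + 2y3 + 2y4 >= 4
    y1, y2, y3, y4 >= 0

Solving the primal: x* = (4.5, 0).
  primal value c^T x* = 18.
Solving the dual: y* = (0, 0, 2, 0).
  dual value b^T y* = 18.
Strong duality: c^T x* = b^T y*. Confirmed.

18


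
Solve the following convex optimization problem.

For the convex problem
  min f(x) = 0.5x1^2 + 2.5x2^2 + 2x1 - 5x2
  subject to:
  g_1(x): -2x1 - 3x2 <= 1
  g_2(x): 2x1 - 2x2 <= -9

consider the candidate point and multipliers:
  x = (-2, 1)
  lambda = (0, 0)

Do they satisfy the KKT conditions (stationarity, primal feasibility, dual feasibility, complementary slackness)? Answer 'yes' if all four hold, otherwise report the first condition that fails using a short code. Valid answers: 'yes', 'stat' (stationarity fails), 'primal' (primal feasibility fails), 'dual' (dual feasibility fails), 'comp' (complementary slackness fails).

Gradient of f: grad f(x) = Q x + c = (0, 0)
Constraint values g_i(x) = a_i^T x - b_i:
  g_1((-2, 1)) = 0
  g_2((-2, 1)) = 3
Stationarity residual: grad f(x) + sum_i lambda_i a_i = (0, 0)
  -> stationarity OK
Primal feasibility (all g_i <= 0): FAILS
Dual feasibility (all lambda_i >= 0): OK
Complementary slackness (lambda_i * g_i(x) = 0 for all i): OK

Verdict: the first failing condition is primal_feasibility -> primal.

primal


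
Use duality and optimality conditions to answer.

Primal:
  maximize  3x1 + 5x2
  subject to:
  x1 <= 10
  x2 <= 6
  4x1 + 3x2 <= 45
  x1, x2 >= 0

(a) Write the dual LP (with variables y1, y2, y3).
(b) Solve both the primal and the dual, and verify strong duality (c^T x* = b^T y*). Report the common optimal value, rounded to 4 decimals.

The standard primal-dual pair for 'max c^T x s.t. A x <= b, x >= 0' is:
  Dual:  min b^T y  s.t.  A^T y >= c,  y >= 0.

So the dual LP is:
  minimize  10y1 + 6y2 + 45y3
  subject to:
    y1 + 4y3 >= 3
    y2 + 3y3 >= 5
    y1, y2, y3 >= 0

Solving the primal: x* = (6.75, 6).
  primal value c^T x* = 50.25.
Solving the dual: y* = (0, 2.75, 0.75).
  dual value b^T y* = 50.25.
Strong duality: c^T x* = b^T y*. Confirmed.

50.25


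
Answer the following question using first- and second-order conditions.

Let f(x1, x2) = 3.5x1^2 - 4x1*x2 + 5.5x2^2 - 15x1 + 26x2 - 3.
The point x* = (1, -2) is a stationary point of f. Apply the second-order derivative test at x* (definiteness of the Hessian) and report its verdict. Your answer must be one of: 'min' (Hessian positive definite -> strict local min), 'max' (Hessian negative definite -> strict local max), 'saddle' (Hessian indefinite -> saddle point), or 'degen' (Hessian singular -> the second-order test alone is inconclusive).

Compute the Hessian H = grad^2 f:
  H = [[7, -4], [-4, 11]]
Verify stationarity: grad f(x*) = H x* + g = (0, 0).
Eigenvalues of H: 4.5279, 13.4721.
Both eigenvalues > 0, so H is positive definite -> x* is a strict local min.

min


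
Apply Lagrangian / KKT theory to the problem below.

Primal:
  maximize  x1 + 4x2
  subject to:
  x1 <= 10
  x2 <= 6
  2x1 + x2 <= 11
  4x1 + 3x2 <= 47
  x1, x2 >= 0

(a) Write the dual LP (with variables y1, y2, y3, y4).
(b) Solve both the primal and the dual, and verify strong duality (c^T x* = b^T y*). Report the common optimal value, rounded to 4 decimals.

The standard primal-dual pair for 'max c^T x s.t. A x <= b, x >= 0' is:
  Dual:  min b^T y  s.t.  A^T y >= c,  y >= 0.

So the dual LP is:
  minimize  10y1 + 6y2 + 11y3 + 47y4
  subject to:
    y1 + 2y3 + 4y4 >= 1
    y2 + y3 + 3y4 >= 4
    y1, y2, y3, y4 >= 0

Solving the primal: x* = (2.5, 6).
  primal value c^T x* = 26.5.
Solving the dual: y* = (0, 3.5, 0.5, 0).
  dual value b^T y* = 26.5.
Strong duality: c^T x* = b^T y*. Confirmed.

26.5


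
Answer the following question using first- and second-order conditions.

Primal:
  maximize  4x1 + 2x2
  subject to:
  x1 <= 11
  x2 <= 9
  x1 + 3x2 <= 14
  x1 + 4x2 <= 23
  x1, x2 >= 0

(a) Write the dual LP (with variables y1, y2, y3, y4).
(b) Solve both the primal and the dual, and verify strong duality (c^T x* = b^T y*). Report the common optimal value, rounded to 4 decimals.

The standard primal-dual pair for 'max c^T x s.t. A x <= b, x >= 0' is:
  Dual:  min b^T y  s.t.  A^T y >= c,  y >= 0.

So the dual LP is:
  minimize  11y1 + 9y2 + 14y3 + 23y4
  subject to:
    y1 + y3 + y4 >= 4
    y2 + 3y3 + 4y4 >= 2
    y1, y2, y3, y4 >= 0

Solving the primal: x* = (11, 1).
  primal value c^T x* = 46.
Solving the dual: y* = (3.3333, 0, 0.6667, 0).
  dual value b^T y* = 46.
Strong duality: c^T x* = b^T y*. Confirmed.

46
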